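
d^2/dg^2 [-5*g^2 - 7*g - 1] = -10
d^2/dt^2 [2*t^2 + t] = 4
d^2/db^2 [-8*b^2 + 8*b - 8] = -16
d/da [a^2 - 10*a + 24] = 2*a - 10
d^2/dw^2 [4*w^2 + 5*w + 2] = 8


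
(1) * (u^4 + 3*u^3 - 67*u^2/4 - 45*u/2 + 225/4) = u^4 + 3*u^3 - 67*u^2/4 - 45*u/2 + 225/4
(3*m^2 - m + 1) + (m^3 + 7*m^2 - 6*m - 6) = m^3 + 10*m^2 - 7*m - 5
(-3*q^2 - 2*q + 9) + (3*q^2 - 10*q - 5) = 4 - 12*q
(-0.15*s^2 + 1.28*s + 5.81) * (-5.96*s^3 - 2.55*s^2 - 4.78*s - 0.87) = 0.894*s^5 - 7.2463*s^4 - 37.1746*s^3 - 20.8034*s^2 - 28.8854*s - 5.0547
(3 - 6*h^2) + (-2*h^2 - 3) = -8*h^2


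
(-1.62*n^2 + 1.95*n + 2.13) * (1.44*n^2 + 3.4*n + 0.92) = -2.3328*n^4 - 2.7*n^3 + 8.2068*n^2 + 9.036*n + 1.9596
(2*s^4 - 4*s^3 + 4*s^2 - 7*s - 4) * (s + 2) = 2*s^5 - 4*s^3 + s^2 - 18*s - 8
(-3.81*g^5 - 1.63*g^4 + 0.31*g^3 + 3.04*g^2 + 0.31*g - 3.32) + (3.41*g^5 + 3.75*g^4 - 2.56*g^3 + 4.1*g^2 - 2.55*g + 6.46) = -0.4*g^5 + 2.12*g^4 - 2.25*g^3 + 7.14*g^2 - 2.24*g + 3.14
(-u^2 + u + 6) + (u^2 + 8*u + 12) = 9*u + 18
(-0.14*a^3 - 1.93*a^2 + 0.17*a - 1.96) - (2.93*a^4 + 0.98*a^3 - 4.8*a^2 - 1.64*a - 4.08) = -2.93*a^4 - 1.12*a^3 + 2.87*a^2 + 1.81*a + 2.12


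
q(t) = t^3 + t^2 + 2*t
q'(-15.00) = 647.00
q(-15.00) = -3180.00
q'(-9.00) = 227.00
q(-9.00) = -666.00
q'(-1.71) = 7.35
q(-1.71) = -5.50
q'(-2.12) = 11.24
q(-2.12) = -9.27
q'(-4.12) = 44.68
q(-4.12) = -61.20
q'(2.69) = 29.09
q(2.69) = 32.08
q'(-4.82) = 62.06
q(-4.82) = -98.39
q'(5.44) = 101.66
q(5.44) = 201.46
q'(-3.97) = 41.34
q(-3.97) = -54.75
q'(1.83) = 15.71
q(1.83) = 13.14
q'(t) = 3*t^2 + 2*t + 2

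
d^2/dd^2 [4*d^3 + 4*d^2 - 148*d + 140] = 24*d + 8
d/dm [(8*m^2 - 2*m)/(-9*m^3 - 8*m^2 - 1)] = 2*(m^2*(4*m - 1)*(27*m + 16) + (1 - 8*m)*(9*m^3 + 8*m^2 + 1))/(9*m^3 + 8*m^2 + 1)^2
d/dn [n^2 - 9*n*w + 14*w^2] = 2*n - 9*w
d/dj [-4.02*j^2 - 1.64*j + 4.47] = -8.04*j - 1.64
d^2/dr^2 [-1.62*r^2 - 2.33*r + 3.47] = -3.24000000000000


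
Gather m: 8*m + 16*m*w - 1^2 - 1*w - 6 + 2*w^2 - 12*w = m*(16*w + 8) + 2*w^2 - 13*w - 7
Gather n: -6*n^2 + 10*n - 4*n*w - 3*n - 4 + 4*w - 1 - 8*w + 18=-6*n^2 + n*(7 - 4*w) - 4*w + 13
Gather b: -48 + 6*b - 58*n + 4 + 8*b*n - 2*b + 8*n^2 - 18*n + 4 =b*(8*n + 4) + 8*n^2 - 76*n - 40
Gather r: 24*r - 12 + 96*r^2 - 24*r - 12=96*r^2 - 24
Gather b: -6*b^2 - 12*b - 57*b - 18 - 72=-6*b^2 - 69*b - 90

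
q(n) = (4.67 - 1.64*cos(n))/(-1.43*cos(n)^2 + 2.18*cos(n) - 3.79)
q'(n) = (4.67 - 1.64*cos(n))*(-2.86*sin(n)*cos(n) + 2.18*sin(n))/(-1.43*cos(n)^2 + 2.18*cos(n) - 3.79)^2 + 1.64*sin(n)/(-1.43*cos(n)^2 + 2.18*cos(n) - 3.79) = (2.3452*cos(n)^2 - 13.3562*cos(n) + 3.965)*sin(n)/(2.0449*cos(n)^4 - 6.2348*cos(n)^3 + 15.5918*cos(n)^2 - 16.5244*cos(n) + 14.3641)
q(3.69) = -0.91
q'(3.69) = -0.20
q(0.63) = -1.13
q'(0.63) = -0.36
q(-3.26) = -0.86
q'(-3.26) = 0.04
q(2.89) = -0.86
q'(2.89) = 0.09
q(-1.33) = -1.28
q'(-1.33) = -0.08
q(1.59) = -1.23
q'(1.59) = 0.29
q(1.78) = -1.16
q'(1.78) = 0.36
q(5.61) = -1.14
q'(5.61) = 0.36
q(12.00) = -1.11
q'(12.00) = 0.34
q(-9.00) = -0.89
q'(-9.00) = -0.15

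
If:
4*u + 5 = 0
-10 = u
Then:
No Solution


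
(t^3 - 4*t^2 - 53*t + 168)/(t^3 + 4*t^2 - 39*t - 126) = (t^2 - 11*t + 24)/(t^2 - 3*t - 18)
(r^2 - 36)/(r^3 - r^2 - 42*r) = (r - 6)/(r*(r - 7))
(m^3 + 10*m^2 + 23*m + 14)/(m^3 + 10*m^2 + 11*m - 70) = (m^2 + 3*m + 2)/(m^2 + 3*m - 10)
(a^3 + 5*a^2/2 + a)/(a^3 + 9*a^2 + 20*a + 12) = a*(2*a + 1)/(2*(a^2 + 7*a + 6))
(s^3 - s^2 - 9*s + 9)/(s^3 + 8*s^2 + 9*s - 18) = (s - 3)/(s + 6)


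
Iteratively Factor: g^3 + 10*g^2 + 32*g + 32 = (g + 4)*(g^2 + 6*g + 8) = (g + 2)*(g + 4)*(g + 4)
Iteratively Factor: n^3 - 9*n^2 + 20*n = (n - 5)*(n^2 - 4*n) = n*(n - 5)*(n - 4)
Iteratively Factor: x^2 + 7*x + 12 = (x + 4)*(x + 3)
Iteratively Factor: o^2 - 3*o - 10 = (o - 5)*(o + 2)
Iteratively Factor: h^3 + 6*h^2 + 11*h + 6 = (h + 2)*(h^2 + 4*h + 3) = (h + 1)*(h + 2)*(h + 3)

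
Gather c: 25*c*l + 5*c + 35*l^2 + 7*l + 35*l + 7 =c*(25*l + 5) + 35*l^2 + 42*l + 7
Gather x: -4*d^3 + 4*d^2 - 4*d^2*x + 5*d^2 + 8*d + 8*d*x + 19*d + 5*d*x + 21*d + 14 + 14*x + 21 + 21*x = -4*d^3 + 9*d^2 + 48*d + x*(-4*d^2 + 13*d + 35) + 35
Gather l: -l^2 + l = -l^2 + l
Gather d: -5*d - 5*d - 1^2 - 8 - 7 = -10*d - 16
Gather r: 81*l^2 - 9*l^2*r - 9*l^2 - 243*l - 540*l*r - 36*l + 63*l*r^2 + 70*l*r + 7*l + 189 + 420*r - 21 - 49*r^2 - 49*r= 72*l^2 - 272*l + r^2*(63*l - 49) + r*(-9*l^2 - 470*l + 371) + 168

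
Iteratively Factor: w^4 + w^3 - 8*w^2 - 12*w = (w)*(w^3 + w^2 - 8*w - 12) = w*(w + 2)*(w^2 - w - 6) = w*(w - 3)*(w + 2)*(w + 2)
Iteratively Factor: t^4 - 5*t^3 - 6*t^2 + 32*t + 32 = (t - 4)*(t^3 - t^2 - 10*t - 8) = (t - 4)^2*(t^2 + 3*t + 2) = (t - 4)^2*(t + 2)*(t + 1)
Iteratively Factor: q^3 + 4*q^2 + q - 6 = (q + 3)*(q^2 + q - 2) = (q - 1)*(q + 3)*(q + 2)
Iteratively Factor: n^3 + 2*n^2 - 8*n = (n - 2)*(n^2 + 4*n) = n*(n - 2)*(n + 4)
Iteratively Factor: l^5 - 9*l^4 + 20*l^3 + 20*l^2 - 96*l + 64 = (l - 4)*(l^4 - 5*l^3 + 20*l - 16) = (l - 4)*(l - 1)*(l^3 - 4*l^2 - 4*l + 16) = (l - 4)^2*(l - 1)*(l^2 - 4) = (l - 4)^2*(l - 1)*(l + 2)*(l - 2)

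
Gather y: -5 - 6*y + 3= -6*y - 2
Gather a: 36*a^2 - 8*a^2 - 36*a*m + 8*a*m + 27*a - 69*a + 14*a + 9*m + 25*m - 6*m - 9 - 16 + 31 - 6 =28*a^2 + a*(-28*m - 28) + 28*m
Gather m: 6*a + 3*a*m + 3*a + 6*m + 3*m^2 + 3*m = 9*a + 3*m^2 + m*(3*a + 9)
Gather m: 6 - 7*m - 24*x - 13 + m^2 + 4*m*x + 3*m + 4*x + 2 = m^2 + m*(4*x - 4) - 20*x - 5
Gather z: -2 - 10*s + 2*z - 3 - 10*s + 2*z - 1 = -20*s + 4*z - 6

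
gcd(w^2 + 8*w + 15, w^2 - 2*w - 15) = w + 3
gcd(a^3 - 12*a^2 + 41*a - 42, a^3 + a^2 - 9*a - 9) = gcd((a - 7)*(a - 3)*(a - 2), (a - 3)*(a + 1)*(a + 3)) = a - 3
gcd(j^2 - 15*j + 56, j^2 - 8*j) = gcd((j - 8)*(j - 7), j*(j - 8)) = j - 8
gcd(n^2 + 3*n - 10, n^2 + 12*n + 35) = n + 5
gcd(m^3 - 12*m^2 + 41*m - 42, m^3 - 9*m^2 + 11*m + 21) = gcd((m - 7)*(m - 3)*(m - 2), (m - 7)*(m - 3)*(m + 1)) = m^2 - 10*m + 21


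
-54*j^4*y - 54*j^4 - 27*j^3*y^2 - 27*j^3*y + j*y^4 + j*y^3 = (-6*j + y)*(3*j + y)^2*(j*y + j)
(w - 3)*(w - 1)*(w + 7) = w^3 + 3*w^2 - 25*w + 21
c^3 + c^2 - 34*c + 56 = (c - 4)*(c - 2)*(c + 7)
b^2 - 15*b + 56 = (b - 8)*(b - 7)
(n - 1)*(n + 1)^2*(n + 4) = n^4 + 5*n^3 + 3*n^2 - 5*n - 4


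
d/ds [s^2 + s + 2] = 2*s + 1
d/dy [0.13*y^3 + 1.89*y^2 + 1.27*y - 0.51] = 0.39*y^2 + 3.78*y + 1.27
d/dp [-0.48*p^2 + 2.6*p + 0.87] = 2.6 - 0.96*p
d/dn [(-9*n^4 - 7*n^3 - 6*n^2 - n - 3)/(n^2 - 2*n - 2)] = (-18*n^5 + 47*n^4 + 100*n^3 + 55*n^2 + 30*n - 4)/(n^4 - 4*n^3 + 8*n + 4)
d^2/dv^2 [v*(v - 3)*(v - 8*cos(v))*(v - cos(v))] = 9*v^3*cos(v) + 54*v^2*sin(v) - 27*v^2*cos(v) - 16*v^2*cos(2*v) + 12*v^2 - 108*v*sin(v) - 32*v*sin(2*v) - 54*v*cos(v) + 48*v*cos(2*v) - 18*v + 48*sin(2*v) + 54*cos(v) + 8*cos(2*v) + 8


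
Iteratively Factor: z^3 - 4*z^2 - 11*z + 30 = (z + 3)*(z^2 - 7*z + 10) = (z - 5)*(z + 3)*(z - 2)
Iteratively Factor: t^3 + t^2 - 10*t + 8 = (t + 4)*(t^2 - 3*t + 2) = (t - 1)*(t + 4)*(t - 2)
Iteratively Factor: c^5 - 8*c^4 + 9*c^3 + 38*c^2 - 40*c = (c + 2)*(c^4 - 10*c^3 + 29*c^2 - 20*c) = c*(c + 2)*(c^3 - 10*c^2 + 29*c - 20) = c*(c - 1)*(c + 2)*(c^2 - 9*c + 20) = c*(c - 5)*(c - 1)*(c + 2)*(c - 4)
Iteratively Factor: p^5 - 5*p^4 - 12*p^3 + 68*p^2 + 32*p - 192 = (p - 2)*(p^4 - 3*p^3 - 18*p^2 + 32*p + 96) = (p - 4)*(p - 2)*(p^3 + p^2 - 14*p - 24) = (p - 4)*(p - 2)*(p + 2)*(p^2 - p - 12) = (p - 4)^2*(p - 2)*(p + 2)*(p + 3)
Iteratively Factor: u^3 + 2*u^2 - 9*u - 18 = (u + 2)*(u^2 - 9) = (u + 2)*(u + 3)*(u - 3)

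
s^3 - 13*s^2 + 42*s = s*(s - 7)*(s - 6)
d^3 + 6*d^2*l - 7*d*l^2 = d*(d - l)*(d + 7*l)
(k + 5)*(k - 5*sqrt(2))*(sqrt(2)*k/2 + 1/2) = sqrt(2)*k^3/2 - 9*k^2/2 + 5*sqrt(2)*k^2/2 - 45*k/2 - 5*sqrt(2)*k/2 - 25*sqrt(2)/2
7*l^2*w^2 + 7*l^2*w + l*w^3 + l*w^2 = w*(7*l + w)*(l*w + l)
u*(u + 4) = u^2 + 4*u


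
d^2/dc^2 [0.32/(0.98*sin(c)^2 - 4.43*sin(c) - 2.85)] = (1.229312*sin(c)^4 - 4.167744*sin(c)^3 + 8.01104*sin(c)^2 + 4.295328*sin(c) - 14.347456)/(-0.98*sin(c)^2 + 4.43*sin(c) + 2.85)^3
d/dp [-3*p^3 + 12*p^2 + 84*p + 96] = -9*p^2 + 24*p + 84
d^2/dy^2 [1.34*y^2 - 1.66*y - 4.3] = 2.68000000000000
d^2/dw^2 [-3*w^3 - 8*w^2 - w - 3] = -18*w - 16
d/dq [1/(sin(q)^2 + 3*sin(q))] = -(2*sin(q) + 3)*cos(q)/((sin(q) + 3)^2*sin(q)^2)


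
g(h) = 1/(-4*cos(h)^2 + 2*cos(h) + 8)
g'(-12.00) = -0.05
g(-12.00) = 0.15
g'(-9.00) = -0.47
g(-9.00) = 0.35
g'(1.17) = -0.02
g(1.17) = 0.12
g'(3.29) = -0.33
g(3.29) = 0.47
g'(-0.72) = 0.05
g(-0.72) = 0.14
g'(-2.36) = -0.26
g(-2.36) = 0.22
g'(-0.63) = 0.05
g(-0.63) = 0.14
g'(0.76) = -0.05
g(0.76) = 0.14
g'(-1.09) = 0.02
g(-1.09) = 0.12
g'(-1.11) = 0.02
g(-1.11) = 0.12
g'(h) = (-8*sin(h)*cos(h) + 2*sin(h))/(-4*cos(h)^2 + 2*cos(h) + 8)^2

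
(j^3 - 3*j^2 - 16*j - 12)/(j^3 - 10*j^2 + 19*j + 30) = (j + 2)/(j - 5)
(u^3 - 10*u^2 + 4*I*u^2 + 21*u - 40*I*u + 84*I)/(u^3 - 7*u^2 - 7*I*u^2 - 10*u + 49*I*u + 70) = (u^2 + u*(-3 + 4*I) - 12*I)/(u^2 - 7*I*u - 10)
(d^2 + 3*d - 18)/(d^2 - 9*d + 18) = (d + 6)/(d - 6)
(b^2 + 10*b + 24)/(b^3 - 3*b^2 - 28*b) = (b + 6)/(b*(b - 7))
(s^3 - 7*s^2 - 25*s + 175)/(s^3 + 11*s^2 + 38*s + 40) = (s^2 - 12*s + 35)/(s^2 + 6*s + 8)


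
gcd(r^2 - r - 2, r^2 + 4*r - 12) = r - 2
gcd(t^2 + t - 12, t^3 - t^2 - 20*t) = t + 4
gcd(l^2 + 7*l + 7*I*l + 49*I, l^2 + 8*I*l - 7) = l + 7*I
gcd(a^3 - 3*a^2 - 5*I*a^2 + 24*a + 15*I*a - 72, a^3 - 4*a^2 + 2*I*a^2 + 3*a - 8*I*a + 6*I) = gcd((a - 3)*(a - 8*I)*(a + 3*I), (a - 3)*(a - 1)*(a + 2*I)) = a - 3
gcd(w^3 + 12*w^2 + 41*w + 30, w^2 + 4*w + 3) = w + 1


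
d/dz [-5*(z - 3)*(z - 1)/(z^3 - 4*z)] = 5*(z^4 - 8*z^3 + 13*z^2 - 12)/(z^2*(z^4 - 8*z^2 + 16))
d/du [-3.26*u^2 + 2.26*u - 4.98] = 2.26 - 6.52*u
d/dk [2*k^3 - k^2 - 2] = 2*k*(3*k - 1)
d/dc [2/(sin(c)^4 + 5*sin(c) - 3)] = -2*(4*sin(c)^3 + 5)*cos(c)/(sin(c)^4 + 5*sin(c) - 3)^2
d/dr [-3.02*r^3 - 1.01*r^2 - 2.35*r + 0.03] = -9.06*r^2 - 2.02*r - 2.35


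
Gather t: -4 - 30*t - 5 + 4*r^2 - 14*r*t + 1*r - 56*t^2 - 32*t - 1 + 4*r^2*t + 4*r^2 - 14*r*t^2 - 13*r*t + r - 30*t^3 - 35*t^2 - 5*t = 8*r^2 + 2*r - 30*t^3 + t^2*(-14*r - 91) + t*(4*r^2 - 27*r - 67) - 10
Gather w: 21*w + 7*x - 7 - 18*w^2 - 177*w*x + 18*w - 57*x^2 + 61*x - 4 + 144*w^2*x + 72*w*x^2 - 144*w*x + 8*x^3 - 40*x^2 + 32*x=w^2*(144*x - 18) + w*(72*x^2 - 321*x + 39) + 8*x^3 - 97*x^2 + 100*x - 11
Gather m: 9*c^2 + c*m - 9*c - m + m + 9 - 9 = 9*c^2 + c*m - 9*c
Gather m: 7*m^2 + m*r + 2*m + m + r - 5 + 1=7*m^2 + m*(r + 3) + r - 4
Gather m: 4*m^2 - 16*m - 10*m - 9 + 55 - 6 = 4*m^2 - 26*m + 40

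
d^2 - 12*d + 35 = (d - 7)*(d - 5)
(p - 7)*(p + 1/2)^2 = p^3 - 6*p^2 - 27*p/4 - 7/4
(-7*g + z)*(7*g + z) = -49*g^2 + z^2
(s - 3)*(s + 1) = s^2 - 2*s - 3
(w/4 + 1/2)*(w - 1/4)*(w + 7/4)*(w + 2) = w^4/4 + 11*w^3/8 + 153*w^2/64 + 17*w/16 - 7/16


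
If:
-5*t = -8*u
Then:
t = 8*u/5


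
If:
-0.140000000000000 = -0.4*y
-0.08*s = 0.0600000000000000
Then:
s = -0.75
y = 0.35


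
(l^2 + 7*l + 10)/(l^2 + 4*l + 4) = (l + 5)/(l + 2)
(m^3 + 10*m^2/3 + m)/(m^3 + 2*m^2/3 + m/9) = 3*(m + 3)/(3*m + 1)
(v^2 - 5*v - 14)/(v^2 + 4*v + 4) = (v - 7)/(v + 2)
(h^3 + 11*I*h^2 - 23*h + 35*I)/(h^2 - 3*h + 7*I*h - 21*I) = (h^2 + 4*I*h + 5)/(h - 3)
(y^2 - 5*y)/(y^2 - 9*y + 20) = y/(y - 4)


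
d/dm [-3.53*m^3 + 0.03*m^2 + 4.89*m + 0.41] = -10.59*m^2 + 0.06*m + 4.89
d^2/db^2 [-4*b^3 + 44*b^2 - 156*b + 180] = 88 - 24*b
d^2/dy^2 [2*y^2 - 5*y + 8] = 4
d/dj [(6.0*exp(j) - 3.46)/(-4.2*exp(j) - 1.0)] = -20.532*exp(j)/(4.2*exp(j) + 1.0)^2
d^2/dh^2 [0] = 0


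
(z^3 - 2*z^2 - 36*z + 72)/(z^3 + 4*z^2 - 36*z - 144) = (z - 2)/(z + 4)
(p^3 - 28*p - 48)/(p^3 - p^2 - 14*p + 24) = (p^2 - 4*p - 12)/(p^2 - 5*p + 6)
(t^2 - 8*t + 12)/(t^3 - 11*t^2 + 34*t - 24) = (t - 2)/(t^2 - 5*t + 4)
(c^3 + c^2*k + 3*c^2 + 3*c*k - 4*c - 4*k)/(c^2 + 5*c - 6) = (c^2 + c*k + 4*c + 4*k)/(c + 6)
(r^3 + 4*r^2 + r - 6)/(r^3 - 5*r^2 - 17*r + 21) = (r + 2)/(r - 7)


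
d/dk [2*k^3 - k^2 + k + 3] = 6*k^2 - 2*k + 1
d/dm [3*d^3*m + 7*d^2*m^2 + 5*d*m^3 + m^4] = 3*d^3 + 14*d^2*m + 15*d*m^2 + 4*m^3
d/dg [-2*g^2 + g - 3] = 1 - 4*g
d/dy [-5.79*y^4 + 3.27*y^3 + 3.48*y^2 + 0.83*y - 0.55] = -23.16*y^3 + 9.81*y^2 + 6.96*y + 0.83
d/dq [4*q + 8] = 4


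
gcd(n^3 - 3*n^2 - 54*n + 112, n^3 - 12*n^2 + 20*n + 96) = n - 8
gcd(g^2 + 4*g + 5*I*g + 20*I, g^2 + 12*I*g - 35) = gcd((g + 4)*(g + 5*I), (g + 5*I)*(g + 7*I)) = g + 5*I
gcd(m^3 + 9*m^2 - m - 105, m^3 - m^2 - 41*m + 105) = m^2 + 4*m - 21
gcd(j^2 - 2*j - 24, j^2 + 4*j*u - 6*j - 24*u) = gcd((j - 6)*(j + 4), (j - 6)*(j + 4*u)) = j - 6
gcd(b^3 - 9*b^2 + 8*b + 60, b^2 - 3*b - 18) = b - 6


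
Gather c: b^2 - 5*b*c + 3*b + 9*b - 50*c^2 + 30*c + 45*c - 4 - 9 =b^2 + 12*b - 50*c^2 + c*(75 - 5*b) - 13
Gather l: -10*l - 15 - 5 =-10*l - 20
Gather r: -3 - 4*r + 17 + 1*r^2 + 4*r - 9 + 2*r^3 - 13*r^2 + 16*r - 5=2*r^3 - 12*r^2 + 16*r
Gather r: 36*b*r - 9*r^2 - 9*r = -9*r^2 + r*(36*b - 9)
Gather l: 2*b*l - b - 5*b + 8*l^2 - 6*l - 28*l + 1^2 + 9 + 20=-6*b + 8*l^2 + l*(2*b - 34) + 30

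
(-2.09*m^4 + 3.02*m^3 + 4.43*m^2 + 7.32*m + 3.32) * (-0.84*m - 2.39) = 1.7556*m^5 + 2.4583*m^4 - 10.939*m^3 - 16.7365*m^2 - 20.2836*m - 7.9348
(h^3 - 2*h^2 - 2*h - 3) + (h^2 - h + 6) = h^3 - h^2 - 3*h + 3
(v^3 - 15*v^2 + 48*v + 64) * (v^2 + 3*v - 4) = v^5 - 12*v^4 - v^3 + 268*v^2 - 256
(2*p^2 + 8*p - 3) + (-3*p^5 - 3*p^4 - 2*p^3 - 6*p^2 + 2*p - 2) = -3*p^5 - 3*p^4 - 2*p^3 - 4*p^2 + 10*p - 5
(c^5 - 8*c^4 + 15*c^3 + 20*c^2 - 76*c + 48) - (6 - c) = c^5 - 8*c^4 + 15*c^3 + 20*c^2 - 75*c + 42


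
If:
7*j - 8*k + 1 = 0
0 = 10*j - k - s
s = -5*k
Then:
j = -1/27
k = 5/54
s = -25/54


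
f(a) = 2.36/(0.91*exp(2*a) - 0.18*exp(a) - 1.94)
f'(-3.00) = 0.00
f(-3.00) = -1.21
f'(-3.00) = 0.00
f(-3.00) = -1.21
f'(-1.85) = -0.01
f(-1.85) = -1.21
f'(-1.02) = -0.11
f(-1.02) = -1.25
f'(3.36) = -0.01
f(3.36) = 0.00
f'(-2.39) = 0.00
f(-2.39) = -1.21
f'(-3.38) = 0.00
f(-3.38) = -1.21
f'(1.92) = -0.13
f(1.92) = 0.06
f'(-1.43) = -0.04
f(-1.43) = -1.22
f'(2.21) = -0.07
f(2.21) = 0.03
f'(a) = 2.36*(-1.82*exp(2*a) + 0.18*exp(a))/(0.91*exp(2*a) - 0.18*exp(a) - 1.94)^2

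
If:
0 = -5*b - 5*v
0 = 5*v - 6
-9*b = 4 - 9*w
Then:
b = -6/5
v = 6/5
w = -34/45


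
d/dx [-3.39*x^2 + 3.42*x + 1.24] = 3.42 - 6.78*x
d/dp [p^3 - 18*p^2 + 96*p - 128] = 3*p^2 - 36*p + 96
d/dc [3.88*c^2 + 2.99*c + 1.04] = 7.76*c + 2.99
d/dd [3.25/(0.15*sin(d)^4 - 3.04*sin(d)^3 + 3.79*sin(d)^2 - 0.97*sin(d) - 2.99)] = (-1.95*sin(d)^3 + 29.64*sin(d)^2 - 24.635*sin(d) + 3.1525)*cos(d)/(-0.15*sin(d)^4 + 3.04*sin(d)^3 - 3.79*sin(d)^2 + 0.97*sin(d) + 2.99)^2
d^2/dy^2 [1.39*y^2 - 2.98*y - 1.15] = 2.78000000000000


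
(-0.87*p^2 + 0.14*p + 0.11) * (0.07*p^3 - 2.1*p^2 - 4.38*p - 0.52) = -0.0609*p^5 + 1.8368*p^4 + 3.5243*p^3 - 0.3918*p^2 - 0.5546*p - 0.0572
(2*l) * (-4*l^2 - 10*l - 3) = -8*l^3 - 20*l^2 - 6*l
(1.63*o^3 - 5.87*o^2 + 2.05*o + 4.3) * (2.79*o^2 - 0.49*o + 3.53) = 4.5477*o^5 - 17.176*o^4 + 14.3497*o^3 - 9.7286*o^2 + 5.1295*o + 15.179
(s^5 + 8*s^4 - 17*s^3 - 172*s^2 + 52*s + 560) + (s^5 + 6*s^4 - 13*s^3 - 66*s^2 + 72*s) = 2*s^5 + 14*s^4 - 30*s^3 - 238*s^2 + 124*s + 560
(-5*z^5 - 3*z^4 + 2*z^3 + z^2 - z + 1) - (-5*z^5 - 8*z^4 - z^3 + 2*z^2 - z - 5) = 5*z^4 + 3*z^3 - z^2 + 6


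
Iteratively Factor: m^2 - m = (m)*(m - 1)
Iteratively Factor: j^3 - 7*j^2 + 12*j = (j - 3)*(j^2 - 4*j) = (j - 4)*(j - 3)*(j)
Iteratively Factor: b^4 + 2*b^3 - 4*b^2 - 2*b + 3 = (b + 1)*(b^3 + b^2 - 5*b + 3) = (b - 1)*(b + 1)*(b^2 + 2*b - 3) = (b - 1)^2*(b + 1)*(b + 3)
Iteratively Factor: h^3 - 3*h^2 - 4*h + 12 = (h - 3)*(h^2 - 4) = (h - 3)*(h + 2)*(h - 2)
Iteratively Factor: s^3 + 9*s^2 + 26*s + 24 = (s + 4)*(s^2 + 5*s + 6) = (s + 3)*(s + 4)*(s + 2)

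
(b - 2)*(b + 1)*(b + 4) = b^3 + 3*b^2 - 6*b - 8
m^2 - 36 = (m - 6)*(m + 6)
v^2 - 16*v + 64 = (v - 8)^2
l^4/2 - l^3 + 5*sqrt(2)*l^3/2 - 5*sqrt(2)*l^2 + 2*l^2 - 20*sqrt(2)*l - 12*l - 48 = (l/2 + sqrt(2))*(l - 4)*(l + 2)*(l + 3*sqrt(2))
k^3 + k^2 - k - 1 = (k - 1)*(k + 1)^2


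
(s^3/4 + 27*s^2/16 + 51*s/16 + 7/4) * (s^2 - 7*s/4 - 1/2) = s^5/4 + 5*s^4/4 + 7*s^3/64 - 299*s^2/64 - 149*s/32 - 7/8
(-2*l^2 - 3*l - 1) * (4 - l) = 2*l^3 - 5*l^2 - 11*l - 4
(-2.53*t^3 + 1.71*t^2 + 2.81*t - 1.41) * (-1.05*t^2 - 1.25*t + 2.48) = 2.6565*t^5 + 1.367*t^4 - 11.3624*t^3 + 2.2088*t^2 + 8.7313*t - 3.4968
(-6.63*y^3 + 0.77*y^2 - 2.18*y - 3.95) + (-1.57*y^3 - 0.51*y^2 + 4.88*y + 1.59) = -8.2*y^3 + 0.26*y^2 + 2.7*y - 2.36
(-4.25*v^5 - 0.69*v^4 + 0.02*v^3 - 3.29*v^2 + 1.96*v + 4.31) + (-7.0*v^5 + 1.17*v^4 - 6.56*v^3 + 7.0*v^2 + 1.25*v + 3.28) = -11.25*v^5 + 0.48*v^4 - 6.54*v^3 + 3.71*v^2 + 3.21*v + 7.59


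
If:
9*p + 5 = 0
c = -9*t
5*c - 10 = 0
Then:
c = 2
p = -5/9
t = -2/9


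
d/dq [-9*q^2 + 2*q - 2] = 2 - 18*q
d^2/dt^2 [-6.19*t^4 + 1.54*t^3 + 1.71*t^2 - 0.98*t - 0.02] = -74.28*t^2 + 9.24*t + 3.42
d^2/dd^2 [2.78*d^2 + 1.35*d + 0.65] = 5.56000000000000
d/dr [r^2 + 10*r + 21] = 2*r + 10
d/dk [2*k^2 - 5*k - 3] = 4*k - 5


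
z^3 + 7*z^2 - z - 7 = (z - 1)*(z + 1)*(z + 7)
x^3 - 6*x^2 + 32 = (x - 4)^2*(x + 2)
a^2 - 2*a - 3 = (a - 3)*(a + 1)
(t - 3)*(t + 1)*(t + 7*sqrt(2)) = t^3 - 2*t^2 + 7*sqrt(2)*t^2 - 14*sqrt(2)*t - 3*t - 21*sqrt(2)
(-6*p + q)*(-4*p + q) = 24*p^2 - 10*p*q + q^2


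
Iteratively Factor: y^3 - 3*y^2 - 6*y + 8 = (y + 2)*(y^2 - 5*y + 4) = (y - 4)*(y + 2)*(y - 1)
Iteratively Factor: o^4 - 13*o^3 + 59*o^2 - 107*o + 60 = (o - 3)*(o^3 - 10*o^2 + 29*o - 20) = (o - 3)*(o - 1)*(o^2 - 9*o + 20) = (o - 4)*(o - 3)*(o - 1)*(o - 5)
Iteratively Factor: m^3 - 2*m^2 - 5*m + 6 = (m + 2)*(m^2 - 4*m + 3) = (m - 3)*(m + 2)*(m - 1)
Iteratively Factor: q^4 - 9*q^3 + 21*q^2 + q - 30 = (q - 3)*(q^3 - 6*q^2 + 3*q + 10) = (q - 5)*(q - 3)*(q^2 - q - 2) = (q - 5)*(q - 3)*(q - 2)*(q + 1)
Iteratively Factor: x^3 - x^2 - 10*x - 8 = (x + 1)*(x^2 - 2*x - 8) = (x - 4)*(x + 1)*(x + 2)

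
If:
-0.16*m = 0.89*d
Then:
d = -0.179775280898876*m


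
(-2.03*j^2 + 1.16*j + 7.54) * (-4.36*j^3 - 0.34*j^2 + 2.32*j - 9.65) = 8.8508*j^5 - 4.3674*j^4 - 37.9784*j^3 + 19.7171*j^2 + 6.2988*j - 72.761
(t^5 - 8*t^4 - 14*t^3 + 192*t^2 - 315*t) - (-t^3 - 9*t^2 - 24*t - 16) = t^5 - 8*t^4 - 13*t^3 + 201*t^2 - 291*t + 16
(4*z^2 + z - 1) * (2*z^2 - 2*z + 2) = 8*z^4 - 6*z^3 + 4*z^2 + 4*z - 2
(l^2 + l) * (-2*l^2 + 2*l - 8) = -2*l^4 - 6*l^2 - 8*l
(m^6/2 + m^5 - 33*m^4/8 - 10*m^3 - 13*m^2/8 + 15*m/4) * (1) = m^6/2 + m^5 - 33*m^4/8 - 10*m^3 - 13*m^2/8 + 15*m/4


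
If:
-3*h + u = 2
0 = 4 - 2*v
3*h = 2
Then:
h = 2/3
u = 4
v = 2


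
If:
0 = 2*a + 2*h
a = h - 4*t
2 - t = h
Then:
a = -4/3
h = 4/3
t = 2/3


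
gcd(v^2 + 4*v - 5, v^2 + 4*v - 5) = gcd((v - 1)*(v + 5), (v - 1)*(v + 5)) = v^2 + 4*v - 5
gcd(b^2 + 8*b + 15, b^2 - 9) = b + 3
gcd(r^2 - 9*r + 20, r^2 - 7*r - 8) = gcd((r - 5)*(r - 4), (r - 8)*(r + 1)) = 1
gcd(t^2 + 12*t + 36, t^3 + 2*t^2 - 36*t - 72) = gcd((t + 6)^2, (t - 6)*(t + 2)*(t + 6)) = t + 6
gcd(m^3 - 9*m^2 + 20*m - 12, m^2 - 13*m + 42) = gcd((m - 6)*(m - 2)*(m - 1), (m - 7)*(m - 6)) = m - 6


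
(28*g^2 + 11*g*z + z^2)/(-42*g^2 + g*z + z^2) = (4*g + z)/(-6*g + z)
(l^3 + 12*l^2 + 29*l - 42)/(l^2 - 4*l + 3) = (l^2 + 13*l + 42)/(l - 3)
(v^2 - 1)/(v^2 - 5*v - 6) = (v - 1)/(v - 6)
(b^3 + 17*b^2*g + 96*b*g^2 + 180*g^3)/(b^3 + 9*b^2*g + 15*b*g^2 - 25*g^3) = (b^2 + 12*b*g + 36*g^2)/(b^2 + 4*b*g - 5*g^2)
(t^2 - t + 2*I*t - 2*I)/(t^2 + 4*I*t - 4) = (t - 1)/(t + 2*I)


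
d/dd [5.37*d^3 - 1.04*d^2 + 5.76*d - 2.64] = 16.11*d^2 - 2.08*d + 5.76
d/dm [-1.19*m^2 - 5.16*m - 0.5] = -2.38*m - 5.16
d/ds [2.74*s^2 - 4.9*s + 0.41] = 5.48*s - 4.9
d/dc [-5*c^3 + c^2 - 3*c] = -15*c^2 + 2*c - 3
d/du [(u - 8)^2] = 2*u - 16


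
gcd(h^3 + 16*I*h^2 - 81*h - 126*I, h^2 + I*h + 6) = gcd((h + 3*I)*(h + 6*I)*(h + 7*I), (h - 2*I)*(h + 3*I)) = h + 3*I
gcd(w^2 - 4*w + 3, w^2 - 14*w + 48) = 1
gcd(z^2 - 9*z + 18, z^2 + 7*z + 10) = 1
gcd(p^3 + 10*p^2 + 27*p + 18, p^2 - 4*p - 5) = p + 1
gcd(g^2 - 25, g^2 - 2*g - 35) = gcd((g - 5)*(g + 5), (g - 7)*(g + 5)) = g + 5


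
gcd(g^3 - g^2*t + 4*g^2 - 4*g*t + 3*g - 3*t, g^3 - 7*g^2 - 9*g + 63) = g + 3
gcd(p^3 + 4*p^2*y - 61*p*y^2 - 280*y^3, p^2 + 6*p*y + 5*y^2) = p + 5*y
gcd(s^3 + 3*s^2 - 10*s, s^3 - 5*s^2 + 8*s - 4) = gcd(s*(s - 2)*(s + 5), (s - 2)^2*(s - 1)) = s - 2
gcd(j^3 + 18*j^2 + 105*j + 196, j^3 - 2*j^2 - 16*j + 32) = j + 4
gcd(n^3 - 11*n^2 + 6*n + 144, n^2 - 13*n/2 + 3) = n - 6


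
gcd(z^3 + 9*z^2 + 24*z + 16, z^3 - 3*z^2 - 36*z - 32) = z^2 + 5*z + 4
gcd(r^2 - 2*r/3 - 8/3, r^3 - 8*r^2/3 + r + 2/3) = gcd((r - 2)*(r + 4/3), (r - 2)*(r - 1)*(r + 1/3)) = r - 2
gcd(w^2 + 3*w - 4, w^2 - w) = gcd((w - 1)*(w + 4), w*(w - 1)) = w - 1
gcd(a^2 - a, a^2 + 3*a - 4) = a - 1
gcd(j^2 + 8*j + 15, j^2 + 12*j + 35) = j + 5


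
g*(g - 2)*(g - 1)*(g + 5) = g^4 + 2*g^3 - 13*g^2 + 10*g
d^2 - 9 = (d - 3)*(d + 3)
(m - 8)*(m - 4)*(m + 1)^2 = m^4 - 10*m^3 + 9*m^2 + 52*m + 32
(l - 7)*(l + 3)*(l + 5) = l^3 + l^2 - 41*l - 105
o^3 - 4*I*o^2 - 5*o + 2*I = (o - 2*I)*(o - I)^2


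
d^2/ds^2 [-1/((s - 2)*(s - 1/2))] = 4*(-4*(s - 2)^2 - 2*(s - 2)*(2*s - 1) - (2*s - 1)^2)/((s - 2)^3*(2*s - 1)^3)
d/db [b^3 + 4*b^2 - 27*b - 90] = 3*b^2 + 8*b - 27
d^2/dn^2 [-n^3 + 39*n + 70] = -6*n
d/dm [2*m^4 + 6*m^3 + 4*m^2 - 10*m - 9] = 8*m^3 + 18*m^2 + 8*m - 10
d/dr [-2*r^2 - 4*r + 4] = -4*r - 4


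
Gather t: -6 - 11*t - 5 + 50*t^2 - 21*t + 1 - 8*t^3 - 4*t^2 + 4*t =-8*t^3 + 46*t^2 - 28*t - 10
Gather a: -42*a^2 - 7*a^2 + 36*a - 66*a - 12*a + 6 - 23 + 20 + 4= -49*a^2 - 42*a + 7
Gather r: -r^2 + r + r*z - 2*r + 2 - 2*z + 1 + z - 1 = -r^2 + r*(z - 1) - z + 2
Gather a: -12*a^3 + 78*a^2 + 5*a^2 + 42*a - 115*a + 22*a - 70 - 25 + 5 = -12*a^3 + 83*a^2 - 51*a - 90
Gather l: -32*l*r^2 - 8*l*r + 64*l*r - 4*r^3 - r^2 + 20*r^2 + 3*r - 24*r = l*(-32*r^2 + 56*r) - 4*r^3 + 19*r^2 - 21*r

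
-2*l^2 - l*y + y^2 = (-2*l + y)*(l + y)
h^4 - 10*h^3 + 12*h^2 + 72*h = h*(h - 6)^2*(h + 2)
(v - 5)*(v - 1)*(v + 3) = v^3 - 3*v^2 - 13*v + 15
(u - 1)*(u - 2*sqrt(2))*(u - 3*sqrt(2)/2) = u^3 - 7*sqrt(2)*u^2/2 - u^2 + 7*sqrt(2)*u/2 + 6*u - 6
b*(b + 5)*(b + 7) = b^3 + 12*b^2 + 35*b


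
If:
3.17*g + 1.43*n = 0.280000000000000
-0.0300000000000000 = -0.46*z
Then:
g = 0.0883280757097792 - 0.451104100946372*n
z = 0.07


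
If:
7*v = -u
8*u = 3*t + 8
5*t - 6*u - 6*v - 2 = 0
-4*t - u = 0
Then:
No Solution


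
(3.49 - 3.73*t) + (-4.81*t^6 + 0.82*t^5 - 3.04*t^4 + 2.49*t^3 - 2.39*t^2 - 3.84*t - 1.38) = -4.81*t^6 + 0.82*t^5 - 3.04*t^4 + 2.49*t^3 - 2.39*t^2 - 7.57*t + 2.11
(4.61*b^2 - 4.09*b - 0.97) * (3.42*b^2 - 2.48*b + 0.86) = 15.7662*b^4 - 25.4206*b^3 + 10.7904*b^2 - 1.1118*b - 0.8342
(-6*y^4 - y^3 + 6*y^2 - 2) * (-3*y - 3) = 18*y^5 + 21*y^4 - 15*y^3 - 18*y^2 + 6*y + 6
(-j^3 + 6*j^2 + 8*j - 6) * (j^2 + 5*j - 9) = -j^5 + j^4 + 47*j^3 - 20*j^2 - 102*j + 54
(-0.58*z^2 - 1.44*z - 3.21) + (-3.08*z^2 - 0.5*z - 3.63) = -3.66*z^2 - 1.94*z - 6.84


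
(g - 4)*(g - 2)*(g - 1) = g^3 - 7*g^2 + 14*g - 8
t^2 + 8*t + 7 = (t + 1)*(t + 7)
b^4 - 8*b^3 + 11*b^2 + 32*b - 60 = (b - 5)*(b - 3)*(b - 2)*(b + 2)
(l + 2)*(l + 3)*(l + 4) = l^3 + 9*l^2 + 26*l + 24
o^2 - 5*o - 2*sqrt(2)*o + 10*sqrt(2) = (o - 5)*(o - 2*sqrt(2))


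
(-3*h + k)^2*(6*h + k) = 54*h^3 - 27*h^2*k + k^3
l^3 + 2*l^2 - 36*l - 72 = (l - 6)*(l + 2)*(l + 6)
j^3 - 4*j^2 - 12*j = j*(j - 6)*(j + 2)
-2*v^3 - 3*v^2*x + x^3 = (-2*v + x)*(v + x)^2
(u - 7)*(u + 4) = u^2 - 3*u - 28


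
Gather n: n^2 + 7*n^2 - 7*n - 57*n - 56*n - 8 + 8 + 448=8*n^2 - 120*n + 448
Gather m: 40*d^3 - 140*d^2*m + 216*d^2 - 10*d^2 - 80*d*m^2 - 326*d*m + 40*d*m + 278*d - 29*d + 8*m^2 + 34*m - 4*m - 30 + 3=40*d^3 + 206*d^2 + 249*d + m^2*(8 - 80*d) + m*(-140*d^2 - 286*d + 30) - 27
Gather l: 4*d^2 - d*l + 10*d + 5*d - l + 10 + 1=4*d^2 + 15*d + l*(-d - 1) + 11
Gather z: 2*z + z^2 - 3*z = z^2 - z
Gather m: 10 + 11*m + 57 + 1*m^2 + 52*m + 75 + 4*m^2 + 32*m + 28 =5*m^2 + 95*m + 170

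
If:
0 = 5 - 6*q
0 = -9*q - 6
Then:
No Solution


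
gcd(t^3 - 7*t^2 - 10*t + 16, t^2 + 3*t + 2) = t + 2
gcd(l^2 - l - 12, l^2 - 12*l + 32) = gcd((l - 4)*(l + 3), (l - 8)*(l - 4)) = l - 4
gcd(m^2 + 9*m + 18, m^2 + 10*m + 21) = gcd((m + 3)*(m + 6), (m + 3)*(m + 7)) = m + 3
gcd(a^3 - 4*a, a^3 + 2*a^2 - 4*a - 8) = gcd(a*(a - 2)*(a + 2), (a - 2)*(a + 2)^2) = a^2 - 4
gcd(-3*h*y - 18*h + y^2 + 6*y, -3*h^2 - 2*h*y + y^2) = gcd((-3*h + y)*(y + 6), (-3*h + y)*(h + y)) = -3*h + y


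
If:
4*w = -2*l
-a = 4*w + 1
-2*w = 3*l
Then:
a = -1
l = 0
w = 0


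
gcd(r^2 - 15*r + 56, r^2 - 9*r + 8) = r - 8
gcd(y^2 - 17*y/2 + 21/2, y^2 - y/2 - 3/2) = y - 3/2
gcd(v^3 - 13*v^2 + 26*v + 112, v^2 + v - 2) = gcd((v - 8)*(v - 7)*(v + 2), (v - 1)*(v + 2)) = v + 2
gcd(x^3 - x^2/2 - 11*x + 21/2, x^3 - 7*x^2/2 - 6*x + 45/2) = x - 3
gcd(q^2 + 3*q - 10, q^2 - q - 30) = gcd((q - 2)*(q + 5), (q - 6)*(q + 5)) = q + 5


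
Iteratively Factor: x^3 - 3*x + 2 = (x - 1)*(x^2 + x - 2) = (x - 1)^2*(x + 2)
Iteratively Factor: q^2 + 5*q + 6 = (q + 2)*(q + 3)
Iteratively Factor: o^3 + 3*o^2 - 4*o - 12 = (o - 2)*(o^2 + 5*o + 6) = (o - 2)*(o + 2)*(o + 3)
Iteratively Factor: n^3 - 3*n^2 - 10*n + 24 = (n + 3)*(n^2 - 6*n + 8) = (n - 2)*(n + 3)*(n - 4)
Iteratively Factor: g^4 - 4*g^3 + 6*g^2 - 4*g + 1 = (g - 1)*(g^3 - 3*g^2 + 3*g - 1) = (g - 1)^2*(g^2 - 2*g + 1) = (g - 1)^3*(g - 1)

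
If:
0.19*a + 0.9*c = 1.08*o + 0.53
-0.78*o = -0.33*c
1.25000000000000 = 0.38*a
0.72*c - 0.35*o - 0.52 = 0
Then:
No Solution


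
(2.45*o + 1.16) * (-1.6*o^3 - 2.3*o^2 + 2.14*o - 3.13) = -3.92*o^4 - 7.491*o^3 + 2.575*o^2 - 5.1861*o - 3.6308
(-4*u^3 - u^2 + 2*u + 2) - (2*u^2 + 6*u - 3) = -4*u^3 - 3*u^2 - 4*u + 5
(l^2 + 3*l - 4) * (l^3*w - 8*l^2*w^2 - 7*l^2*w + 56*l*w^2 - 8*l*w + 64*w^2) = l^5*w - 8*l^4*w^2 - 4*l^4*w + 32*l^3*w^2 - 33*l^3*w + 264*l^2*w^2 + 4*l^2*w - 32*l*w^2 + 32*l*w - 256*w^2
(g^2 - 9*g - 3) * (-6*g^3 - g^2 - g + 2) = -6*g^5 + 53*g^4 + 26*g^3 + 14*g^2 - 15*g - 6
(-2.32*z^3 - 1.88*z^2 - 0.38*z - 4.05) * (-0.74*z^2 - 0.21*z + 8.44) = 1.7168*z^5 + 1.8784*z^4 - 18.9048*z^3 - 12.7904*z^2 - 2.3567*z - 34.182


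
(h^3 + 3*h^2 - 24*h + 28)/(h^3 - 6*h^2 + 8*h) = (h^2 + 5*h - 14)/(h*(h - 4))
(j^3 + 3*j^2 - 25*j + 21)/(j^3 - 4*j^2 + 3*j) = (j + 7)/j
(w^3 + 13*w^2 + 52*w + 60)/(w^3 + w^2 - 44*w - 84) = (w + 5)/(w - 7)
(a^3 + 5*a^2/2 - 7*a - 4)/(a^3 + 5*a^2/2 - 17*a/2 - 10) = (2*a^2 - 3*a - 2)/(2*a^2 - 3*a - 5)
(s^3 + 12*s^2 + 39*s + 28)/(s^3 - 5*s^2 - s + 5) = (s^2 + 11*s + 28)/(s^2 - 6*s + 5)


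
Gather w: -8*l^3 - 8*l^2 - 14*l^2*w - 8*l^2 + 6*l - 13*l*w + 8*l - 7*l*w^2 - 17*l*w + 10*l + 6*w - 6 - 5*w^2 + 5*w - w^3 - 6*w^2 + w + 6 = -8*l^3 - 16*l^2 + 24*l - w^3 + w^2*(-7*l - 11) + w*(-14*l^2 - 30*l + 12)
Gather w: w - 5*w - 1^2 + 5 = 4 - 4*w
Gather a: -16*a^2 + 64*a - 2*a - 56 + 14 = -16*a^2 + 62*a - 42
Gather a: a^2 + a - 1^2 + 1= a^2 + a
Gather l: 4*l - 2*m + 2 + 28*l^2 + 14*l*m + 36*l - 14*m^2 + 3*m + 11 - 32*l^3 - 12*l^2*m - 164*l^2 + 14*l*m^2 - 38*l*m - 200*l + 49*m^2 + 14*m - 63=-32*l^3 + l^2*(-12*m - 136) + l*(14*m^2 - 24*m - 160) + 35*m^2 + 15*m - 50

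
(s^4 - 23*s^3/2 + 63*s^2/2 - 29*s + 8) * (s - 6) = s^5 - 35*s^4/2 + 201*s^3/2 - 218*s^2 + 182*s - 48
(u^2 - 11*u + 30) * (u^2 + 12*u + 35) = u^4 + u^3 - 67*u^2 - 25*u + 1050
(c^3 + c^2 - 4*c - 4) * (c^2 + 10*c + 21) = c^5 + 11*c^4 + 27*c^3 - 23*c^2 - 124*c - 84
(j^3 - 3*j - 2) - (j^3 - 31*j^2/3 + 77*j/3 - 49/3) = 31*j^2/3 - 86*j/3 + 43/3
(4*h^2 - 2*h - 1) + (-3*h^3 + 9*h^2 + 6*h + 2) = -3*h^3 + 13*h^2 + 4*h + 1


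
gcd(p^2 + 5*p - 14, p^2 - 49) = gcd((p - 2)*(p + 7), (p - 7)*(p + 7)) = p + 7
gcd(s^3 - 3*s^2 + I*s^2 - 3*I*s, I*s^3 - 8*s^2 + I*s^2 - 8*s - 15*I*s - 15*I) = 1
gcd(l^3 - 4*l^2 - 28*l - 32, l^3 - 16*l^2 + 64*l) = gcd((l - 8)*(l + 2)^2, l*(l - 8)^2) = l - 8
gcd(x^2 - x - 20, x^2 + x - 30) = x - 5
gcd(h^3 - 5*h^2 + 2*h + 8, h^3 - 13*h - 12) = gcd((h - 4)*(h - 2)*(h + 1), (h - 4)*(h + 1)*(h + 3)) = h^2 - 3*h - 4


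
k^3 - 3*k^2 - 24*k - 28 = (k - 7)*(k + 2)^2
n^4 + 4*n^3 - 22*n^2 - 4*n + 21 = (n - 3)*(n - 1)*(n + 1)*(n + 7)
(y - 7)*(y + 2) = y^2 - 5*y - 14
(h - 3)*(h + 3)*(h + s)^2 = h^4 + 2*h^3*s + h^2*s^2 - 9*h^2 - 18*h*s - 9*s^2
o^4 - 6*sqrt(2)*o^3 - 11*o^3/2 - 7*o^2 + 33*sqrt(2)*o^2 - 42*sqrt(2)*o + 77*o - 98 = (o - 7/2)*(o - 2)*(o - 7*sqrt(2))*(o + sqrt(2))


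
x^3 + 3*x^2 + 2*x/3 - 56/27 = (x - 2/3)*(x + 4/3)*(x + 7/3)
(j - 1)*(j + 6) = j^2 + 5*j - 6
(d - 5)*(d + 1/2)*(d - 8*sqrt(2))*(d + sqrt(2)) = d^4 - 7*sqrt(2)*d^3 - 9*d^3/2 - 37*d^2/2 + 63*sqrt(2)*d^2/2 + 35*sqrt(2)*d/2 + 72*d + 40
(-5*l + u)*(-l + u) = 5*l^2 - 6*l*u + u^2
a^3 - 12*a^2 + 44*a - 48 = (a - 6)*(a - 4)*(a - 2)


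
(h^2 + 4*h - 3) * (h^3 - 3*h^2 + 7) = h^5 + h^4 - 15*h^3 + 16*h^2 + 28*h - 21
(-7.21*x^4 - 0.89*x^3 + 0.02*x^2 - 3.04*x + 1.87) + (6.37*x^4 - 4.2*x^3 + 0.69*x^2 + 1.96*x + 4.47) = -0.84*x^4 - 5.09*x^3 + 0.71*x^2 - 1.08*x + 6.34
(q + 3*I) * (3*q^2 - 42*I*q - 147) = 3*q^3 - 33*I*q^2 - 21*q - 441*I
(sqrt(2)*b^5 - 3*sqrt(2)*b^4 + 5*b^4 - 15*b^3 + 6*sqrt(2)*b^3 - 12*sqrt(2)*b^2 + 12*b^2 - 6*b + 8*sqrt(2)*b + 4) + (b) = sqrt(2)*b^5 - 3*sqrt(2)*b^4 + 5*b^4 - 15*b^3 + 6*sqrt(2)*b^3 - 12*sqrt(2)*b^2 + 12*b^2 - 5*b + 8*sqrt(2)*b + 4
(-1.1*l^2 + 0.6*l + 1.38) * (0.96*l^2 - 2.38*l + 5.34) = -1.056*l^4 + 3.194*l^3 - 5.9772*l^2 - 0.0804*l + 7.3692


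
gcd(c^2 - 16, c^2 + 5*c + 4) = c + 4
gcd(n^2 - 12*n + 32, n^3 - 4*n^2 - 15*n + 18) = 1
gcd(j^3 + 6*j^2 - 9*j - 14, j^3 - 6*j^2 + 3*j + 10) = j^2 - j - 2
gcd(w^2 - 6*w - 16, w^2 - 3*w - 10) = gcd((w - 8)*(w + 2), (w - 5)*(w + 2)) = w + 2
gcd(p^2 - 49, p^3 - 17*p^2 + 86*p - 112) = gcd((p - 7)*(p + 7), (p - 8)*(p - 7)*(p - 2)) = p - 7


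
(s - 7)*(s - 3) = s^2 - 10*s + 21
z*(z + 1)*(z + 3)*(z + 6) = z^4 + 10*z^3 + 27*z^2 + 18*z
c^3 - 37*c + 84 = (c - 4)*(c - 3)*(c + 7)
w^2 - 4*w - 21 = (w - 7)*(w + 3)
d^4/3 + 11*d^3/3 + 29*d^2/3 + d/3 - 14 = (d/3 + 1)*(d - 1)*(d + 2)*(d + 7)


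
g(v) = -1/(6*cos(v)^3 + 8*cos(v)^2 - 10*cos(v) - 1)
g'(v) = -(18*sin(v)*cos(v)^2 + 16*sin(v)*cos(v) - 10*sin(v))/(6*cos(v)^3 + 8*cos(v)^2 - 10*cos(v) - 1)^2 = 2*(-9*cos(v)^2 - 8*cos(v) + 5)*sin(v)/(6*cos(v)^3 + 8*cos(v)^2 - 10*cos(v) - 1)^2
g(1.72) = -1.55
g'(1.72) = 28.60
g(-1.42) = 0.43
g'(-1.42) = -1.34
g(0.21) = -0.40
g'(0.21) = -0.77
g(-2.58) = -0.10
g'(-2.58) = -0.06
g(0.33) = -0.56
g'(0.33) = -2.17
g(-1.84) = -0.47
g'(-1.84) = -2.80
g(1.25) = 0.32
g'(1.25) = 0.30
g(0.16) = -0.37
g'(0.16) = -0.51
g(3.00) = -0.09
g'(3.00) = 0.01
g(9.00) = -0.10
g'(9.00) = 0.04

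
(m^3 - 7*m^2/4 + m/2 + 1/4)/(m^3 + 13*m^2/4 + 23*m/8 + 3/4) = 2*(4*m^3 - 7*m^2 + 2*m + 1)/(8*m^3 + 26*m^2 + 23*m + 6)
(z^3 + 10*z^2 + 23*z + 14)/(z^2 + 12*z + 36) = (z^3 + 10*z^2 + 23*z + 14)/(z^2 + 12*z + 36)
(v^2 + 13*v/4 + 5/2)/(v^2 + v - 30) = (v^2 + 13*v/4 + 5/2)/(v^2 + v - 30)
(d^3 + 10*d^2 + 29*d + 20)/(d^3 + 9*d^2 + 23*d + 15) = (d + 4)/(d + 3)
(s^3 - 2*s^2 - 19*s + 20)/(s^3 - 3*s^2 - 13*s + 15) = (s + 4)/(s + 3)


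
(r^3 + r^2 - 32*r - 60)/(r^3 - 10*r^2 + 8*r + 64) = (r^2 - r - 30)/(r^2 - 12*r + 32)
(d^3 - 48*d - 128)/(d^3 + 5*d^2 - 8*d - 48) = (d - 8)/(d - 3)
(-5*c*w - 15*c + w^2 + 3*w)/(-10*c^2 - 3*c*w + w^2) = (w + 3)/(2*c + w)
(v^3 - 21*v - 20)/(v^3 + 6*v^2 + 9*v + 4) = (v - 5)/(v + 1)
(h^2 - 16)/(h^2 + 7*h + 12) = (h - 4)/(h + 3)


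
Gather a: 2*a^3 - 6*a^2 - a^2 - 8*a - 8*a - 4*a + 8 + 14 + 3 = 2*a^3 - 7*a^2 - 20*a + 25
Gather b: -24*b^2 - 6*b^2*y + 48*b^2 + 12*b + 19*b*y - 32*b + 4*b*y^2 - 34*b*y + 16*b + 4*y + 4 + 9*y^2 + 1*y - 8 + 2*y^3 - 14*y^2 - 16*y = b^2*(24 - 6*y) + b*(4*y^2 - 15*y - 4) + 2*y^3 - 5*y^2 - 11*y - 4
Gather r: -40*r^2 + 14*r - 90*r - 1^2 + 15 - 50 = -40*r^2 - 76*r - 36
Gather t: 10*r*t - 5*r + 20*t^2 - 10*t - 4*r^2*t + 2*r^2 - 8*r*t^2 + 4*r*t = 2*r^2 - 5*r + t^2*(20 - 8*r) + t*(-4*r^2 + 14*r - 10)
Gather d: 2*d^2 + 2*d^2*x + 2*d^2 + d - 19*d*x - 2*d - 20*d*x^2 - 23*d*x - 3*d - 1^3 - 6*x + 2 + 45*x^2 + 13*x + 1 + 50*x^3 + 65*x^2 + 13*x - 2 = d^2*(2*x + 4) + d*(-20*x^2 - 42*x - 4) + 50*x^3 + 110*x^2 + 20*x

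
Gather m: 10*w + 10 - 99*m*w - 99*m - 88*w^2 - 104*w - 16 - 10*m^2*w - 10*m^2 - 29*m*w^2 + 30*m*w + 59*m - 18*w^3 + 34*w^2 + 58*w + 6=m^2*(-10*w - 10) + m*(-29*w^2 - 69*w - 40) - 18*w^3 - 54*w^2 - 36*w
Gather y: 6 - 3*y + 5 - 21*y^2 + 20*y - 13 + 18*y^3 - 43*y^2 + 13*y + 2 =18*y^3 - 64*y^2 + 30*y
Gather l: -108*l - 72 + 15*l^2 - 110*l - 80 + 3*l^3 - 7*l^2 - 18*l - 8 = 3*l^3 + 8*l^2 - 236*l - 160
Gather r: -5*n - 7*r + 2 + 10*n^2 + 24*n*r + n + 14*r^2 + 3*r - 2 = 10*n^2 - 4*n + 14*r^2 + r*(24*n - 4)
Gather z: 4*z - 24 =4*z - 24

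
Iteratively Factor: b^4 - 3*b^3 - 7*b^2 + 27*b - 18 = (b - 2)*(b^3 - b^2 - 9*b + 9) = (b - 2)*(b - 1)*(b^2 - 9) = (b - 2)*(b - 1)*(b + 3)*(b - 3)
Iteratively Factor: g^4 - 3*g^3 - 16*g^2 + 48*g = (g - 4)*(g^3 + g^2 - 12*g) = g*(g - 4)*(g^2 + g - 12) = g*(g - 4)*(g - 3)*(g + 4)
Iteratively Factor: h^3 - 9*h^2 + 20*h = (h - 5)*(h^2 - 4*h) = (h - 5)*(h - 4)*(h)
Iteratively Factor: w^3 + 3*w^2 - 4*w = (w - 1)*(w^2 + 4*w) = w*(w - 1)*(w + 4)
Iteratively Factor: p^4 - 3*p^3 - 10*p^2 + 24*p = (p)*(p^3 - 3*p^2 - 10*p + 24) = p*(p - 2)*(p^2 - p - 12) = p*(p - 4)*(p - 2)*(p + 3)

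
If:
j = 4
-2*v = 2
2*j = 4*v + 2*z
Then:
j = 4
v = -1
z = 6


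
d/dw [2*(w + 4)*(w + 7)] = 4*w + 22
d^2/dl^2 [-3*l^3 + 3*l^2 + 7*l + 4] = 6 - 18*l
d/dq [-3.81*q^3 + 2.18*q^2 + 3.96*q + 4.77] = -11.43*q^2 + 4.36*q + 3.96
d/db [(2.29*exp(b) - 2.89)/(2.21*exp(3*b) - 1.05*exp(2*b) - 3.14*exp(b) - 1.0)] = (-10.1218*exp(3*b) + 21.5652*exp(2*b) - 6.069*exp(b) - 11.3646)*exp(b)/(4.8841*exp(6*b) - 4.641*exp(5*b) - 12.7763*exp(4*b) + 2.174*exp(3*b) + 11.9596*exp(2*b) + 6.28*exp(b) + 1.0)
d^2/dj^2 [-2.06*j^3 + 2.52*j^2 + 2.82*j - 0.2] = 5.04 - 12.36*j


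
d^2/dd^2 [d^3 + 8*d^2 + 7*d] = 6*d + 16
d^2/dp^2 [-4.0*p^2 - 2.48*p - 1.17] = -8.00000000000000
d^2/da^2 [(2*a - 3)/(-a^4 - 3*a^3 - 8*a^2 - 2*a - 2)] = 2*(-(2*a - 3)*(4*a^3 + 9*a^2 + 16*a + 2)^2 + (8*a^3 + 18*a^2 + 32*a + (2*a - 3)*(6*a^2 + 9*a + 8) + 4)*(a^4 + 3*a^3 + 8*a^2 + 2*a + 2))/(a^4 + 3*a^3 + 8*a^2 + 2*a + 2)^3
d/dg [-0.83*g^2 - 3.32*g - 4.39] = -1.66*g - 3.32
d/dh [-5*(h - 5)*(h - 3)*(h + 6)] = -15*h^2 + 20*h + 165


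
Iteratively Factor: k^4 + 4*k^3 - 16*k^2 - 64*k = (k)*(k^3 + 4*k^2 - 16*k - 64) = k*(k - 4)*(k^2 + 8*k + 16) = k*(k - 4)*(k + 4)*(k + 4)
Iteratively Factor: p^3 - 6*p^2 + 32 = (p + 2)*(p^2 - 8*p + 16) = (p - 4)*(p + 2)*(p - 4)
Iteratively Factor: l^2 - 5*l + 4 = (l - 4)*(l - 1)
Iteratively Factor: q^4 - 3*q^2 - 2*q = (q - 2)*(q^3 + 2*q^2 + q) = (q - 2)*(q + 1)*(q^2 + q) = (q - 2)*(q + 1)^2*(q)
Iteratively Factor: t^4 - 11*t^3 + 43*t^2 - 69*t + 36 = (t - 3)*(t^3 - 8*t^2 + 19*t - 12) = (t - 3)^2*(t^2 - 5*t + 4) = (t - 4)*(t - 3)^2*(t - 1)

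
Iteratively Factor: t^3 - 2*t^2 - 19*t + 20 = (t - 5)*(t^2 + 3*t - 4) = (t - 5)*(t - 1)*(t + 4)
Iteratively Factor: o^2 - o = (o - 1)*(o)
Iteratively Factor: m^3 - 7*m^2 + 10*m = (m - 5)*(m^2 - 2*m) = (m - 5)*(m - 2)*(m)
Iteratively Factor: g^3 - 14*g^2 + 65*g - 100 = (g - 4)*(g^2 - 10*g + 25) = (g - 5)*(g - 4)*(g - 5)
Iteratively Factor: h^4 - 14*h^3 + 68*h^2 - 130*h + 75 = (h - 3)*(h^3 - 11*h^2 + 35*h - 25) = (h - 5)*(h - 3)*(h^2 - 6*h + 5) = (h - 5)^2*(h - 3)*(h - 1)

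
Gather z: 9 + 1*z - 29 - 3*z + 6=-2*z - 14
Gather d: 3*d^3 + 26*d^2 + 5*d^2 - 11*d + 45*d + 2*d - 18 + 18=3*d^3 + 31*d^2 + 36*d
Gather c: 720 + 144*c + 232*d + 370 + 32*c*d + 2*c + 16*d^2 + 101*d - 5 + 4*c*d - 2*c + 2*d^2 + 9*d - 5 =c*(36*d + 144) + 18*d^2 + 342*d + 1080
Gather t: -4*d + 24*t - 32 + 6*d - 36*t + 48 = 2*d - 12*t + 16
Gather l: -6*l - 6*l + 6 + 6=12 - 12*l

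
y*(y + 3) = y^2 + 3*y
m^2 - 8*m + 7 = (m - 7)*(m - 1)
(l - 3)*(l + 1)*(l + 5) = l^3 + 3*l^2 - 13*l - 15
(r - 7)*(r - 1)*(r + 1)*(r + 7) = r^4 - 50*r^2 + 49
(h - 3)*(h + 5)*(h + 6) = h^3 + 8*h^2 - 3*h - 90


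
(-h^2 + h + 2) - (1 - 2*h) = -h^2 + 3*h + 1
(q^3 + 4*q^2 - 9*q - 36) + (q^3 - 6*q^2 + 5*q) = 2*q^3 - 2*q^2 - 4*q - 36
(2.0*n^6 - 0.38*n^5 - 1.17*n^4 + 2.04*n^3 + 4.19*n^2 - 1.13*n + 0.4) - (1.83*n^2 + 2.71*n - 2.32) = 2.0*n^6 - 0.38*n^5 - 1.17*n^4 + 2.04*n^3 + 2.36*n^2 - 3.84*n + 2.72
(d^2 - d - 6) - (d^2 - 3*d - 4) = 2*d - 2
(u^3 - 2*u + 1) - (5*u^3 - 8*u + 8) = -4*u^3 + 6*u - 7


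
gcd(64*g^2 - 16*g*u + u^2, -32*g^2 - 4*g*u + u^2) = -8*g + u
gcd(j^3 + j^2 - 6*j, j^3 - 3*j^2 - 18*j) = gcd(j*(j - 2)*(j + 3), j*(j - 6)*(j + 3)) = j^2 + 3*j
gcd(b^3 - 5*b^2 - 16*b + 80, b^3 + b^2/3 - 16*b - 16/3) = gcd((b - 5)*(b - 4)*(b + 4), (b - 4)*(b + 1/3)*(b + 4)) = b^2 - 16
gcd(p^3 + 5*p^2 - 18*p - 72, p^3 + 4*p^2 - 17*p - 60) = p^2 - p - 12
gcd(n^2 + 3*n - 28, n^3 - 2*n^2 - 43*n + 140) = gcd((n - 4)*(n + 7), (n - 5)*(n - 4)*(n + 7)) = n^2 + 3*n - 28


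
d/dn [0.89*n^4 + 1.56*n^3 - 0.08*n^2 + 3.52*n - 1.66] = 3.56*n^3 + 4.68*n^2 - 0.16*n + 3.52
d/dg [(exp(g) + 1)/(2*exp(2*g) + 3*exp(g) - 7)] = (-(exp(g) + 1)*(4*exp(g) + 3) + 2*exp(2*g) + 3*exp(g) - 7)*exp(g)/(2*exp(2*g) + 3*exp(g) - 7)^2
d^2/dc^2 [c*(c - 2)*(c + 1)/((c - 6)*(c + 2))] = 4*(11*c^3 + 54*c^2 + 180*c - 24)/(c^6 - 12*c^5 + 12*c^4 + 224*c^3 - 144*c^2 - 1728*c - 1728)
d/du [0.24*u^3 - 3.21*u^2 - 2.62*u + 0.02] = 0.72*u^2 - 6.42*u - 2.62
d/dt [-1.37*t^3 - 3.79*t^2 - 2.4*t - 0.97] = -4.11*t^2 - 7.58*t - 2.4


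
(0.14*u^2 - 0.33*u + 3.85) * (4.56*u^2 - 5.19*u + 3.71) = 0.6384*u^4 - 2.2314*u^3 + 19.7881*u^2 - 21.2058*u + 14.2835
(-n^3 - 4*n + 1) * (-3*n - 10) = 3*n^4 + 10*n^3 + 12*n^2 + 37*n - 10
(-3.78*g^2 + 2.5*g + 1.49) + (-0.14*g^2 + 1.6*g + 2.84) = -3.92*g^2 + 4.1*g + 4.33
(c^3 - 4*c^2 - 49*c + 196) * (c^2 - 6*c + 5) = c^5 - 10*c^4 - 20*c^3 + 470*c^2 - 1421*c + 980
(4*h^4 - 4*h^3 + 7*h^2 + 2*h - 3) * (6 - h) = -4*h^5 + 28*h^4 - 31*h^3 + 40*h^2 + 15*h - 18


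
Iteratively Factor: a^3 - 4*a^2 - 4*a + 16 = (a - 2)*(a^2 - 2*a - 8) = (a - 4)*(a - 2)*(a + 2)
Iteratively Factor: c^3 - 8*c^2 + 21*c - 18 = (c - 2)*(c^2 - 6*c + 9) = (c - 3)*(c - 2)*(c - 3)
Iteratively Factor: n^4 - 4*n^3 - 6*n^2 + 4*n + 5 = (n + 1)*(n^3 - 5*n^2 - n + 5) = (n - 5)*(n + 1)*(n^2 - 1) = (n - 5)*(n + 1)^2*(n - 1)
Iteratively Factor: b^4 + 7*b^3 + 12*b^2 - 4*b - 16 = (b + 4)*(b^3 + 3*b^2 - 4) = (b + 2)*(b + 4)*(b^2 + b - 2) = (b - 1)*(b + 2)*(b + 4)*(b + 2)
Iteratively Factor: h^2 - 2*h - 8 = (h + 2)*(h - 4)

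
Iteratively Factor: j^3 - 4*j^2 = (j)*(j^2 - 4*j) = j*(j - 4)*(j)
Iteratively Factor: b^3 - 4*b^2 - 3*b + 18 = (b + 2)*(b^2 - 6*b + 9) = (b - 3)*(b + 2)*(b - 3)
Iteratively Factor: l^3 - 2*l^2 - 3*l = (l)*(l^2 - 2*l - 3) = l*(l + 1)*(l - 3)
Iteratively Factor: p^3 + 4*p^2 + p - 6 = (p + 3)*(p^2 + p - 2) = (p + 2)*(p + 3)*(p - 1)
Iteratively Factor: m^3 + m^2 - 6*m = (m + 3)*(m^2 - 2*m) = (m - 2)*(m + 3)*(m)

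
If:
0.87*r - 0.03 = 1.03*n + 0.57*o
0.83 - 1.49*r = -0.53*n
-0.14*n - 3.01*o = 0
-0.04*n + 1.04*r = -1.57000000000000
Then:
No Solution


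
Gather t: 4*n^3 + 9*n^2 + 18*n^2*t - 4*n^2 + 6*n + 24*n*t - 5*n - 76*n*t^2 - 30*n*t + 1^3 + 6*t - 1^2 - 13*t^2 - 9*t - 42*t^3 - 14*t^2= 4*n^3 + 5*n^2 + n - 42*t^3 + t^2*(-76*n - 27) + t*(18*n^2 - 6*n - 3)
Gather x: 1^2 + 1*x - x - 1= 0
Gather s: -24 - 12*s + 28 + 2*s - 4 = -10*s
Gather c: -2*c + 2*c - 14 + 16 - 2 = 0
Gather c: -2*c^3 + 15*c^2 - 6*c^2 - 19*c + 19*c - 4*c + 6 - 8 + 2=-2*c^3 + 9*c^2 - 4*c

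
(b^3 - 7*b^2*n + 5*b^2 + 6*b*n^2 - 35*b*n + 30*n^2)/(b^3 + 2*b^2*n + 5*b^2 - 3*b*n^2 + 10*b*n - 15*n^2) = (b - 6*n)/(b + 3*n)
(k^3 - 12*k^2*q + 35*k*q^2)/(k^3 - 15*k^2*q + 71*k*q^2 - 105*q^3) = k/(k - 3*q)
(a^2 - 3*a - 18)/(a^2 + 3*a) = (a - 6)/a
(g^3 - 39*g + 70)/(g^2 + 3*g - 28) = (g^2 - 7*g + 10)/(g - 4)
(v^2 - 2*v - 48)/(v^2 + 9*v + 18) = (v - 8)/(v + 3)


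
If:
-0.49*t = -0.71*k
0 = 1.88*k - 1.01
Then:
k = 0.54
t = 0.78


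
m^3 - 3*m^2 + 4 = (m - 2)^2*(m + 1)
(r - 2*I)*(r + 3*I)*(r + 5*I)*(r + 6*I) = r^4 + 12*I*r^3 - 35*r^2 + 36*I*r - 180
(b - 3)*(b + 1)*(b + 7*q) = b^3 + 7*b^2*q - 2*b^2 - 14*b*q - 3*b - 21*q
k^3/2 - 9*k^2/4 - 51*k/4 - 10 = (k/2 + 1/2)*(k - 8)*(k + 5/2)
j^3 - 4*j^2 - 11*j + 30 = (j - 5)*(j - 2)*(j + 3)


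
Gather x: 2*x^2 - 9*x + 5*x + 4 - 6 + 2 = 2*x^2 - 4*x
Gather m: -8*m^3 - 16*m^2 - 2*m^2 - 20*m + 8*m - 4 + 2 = -8*m^3 - 18*m^2 - 12*m - 2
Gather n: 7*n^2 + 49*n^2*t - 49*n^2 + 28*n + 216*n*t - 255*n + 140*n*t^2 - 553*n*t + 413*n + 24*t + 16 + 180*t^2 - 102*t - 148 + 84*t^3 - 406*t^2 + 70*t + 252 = n^2*(49*t - 42) + n*(140*t^2 - 337*t + 186) + 84*t^3 - 226*t^2 - 8*t + 120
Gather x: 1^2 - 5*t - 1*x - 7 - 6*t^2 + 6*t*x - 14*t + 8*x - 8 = -6*t^2 - 19*t + x*(6*t + 7) - 14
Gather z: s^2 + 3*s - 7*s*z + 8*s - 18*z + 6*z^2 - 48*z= s^2 + 11*s + 6*z^2 + z*(-7*s - 66)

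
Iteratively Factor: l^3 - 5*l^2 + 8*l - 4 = (l - 1)*(l^2 - 4*l + 4) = (l - 2)*(l - 1)*(l - 2)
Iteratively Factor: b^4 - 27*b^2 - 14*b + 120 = (b - 5)*(b^3 + 5*b^2 - 2*b - 24) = (b - 5)*(b + 4)*(b^2 + b - 6) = (b - 5)*(b - 2)*(b + 4)*(b + 3)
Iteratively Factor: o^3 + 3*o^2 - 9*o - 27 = (o - 3)*(o^2 + 6*o + 9) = (o - 3)*(o + 3)*(o + 3)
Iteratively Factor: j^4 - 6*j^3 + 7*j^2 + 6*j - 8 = (j - 2)*(j^3 - 4*j^2 - j + 4) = (j - 2)*(j + 1)*(j^2 - 5*j + 4) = (j - 2)*(j - 1)*(j + 1)*(j - 4)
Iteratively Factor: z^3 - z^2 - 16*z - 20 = (z + 2)*(z^2 - 3*z - 10) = (z - 5)*(z + 2)*(z + 2)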